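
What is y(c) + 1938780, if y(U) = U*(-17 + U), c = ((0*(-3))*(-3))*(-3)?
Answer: 1938780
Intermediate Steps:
c = 0 (c = (0*(-3))*(-3) = 0*(-3) = 0)
y(c) + 1938780 = 0*(-17 + 0) + 1938780 = 0*(-17) + 1938780 = 0 + 1938780 = 1938780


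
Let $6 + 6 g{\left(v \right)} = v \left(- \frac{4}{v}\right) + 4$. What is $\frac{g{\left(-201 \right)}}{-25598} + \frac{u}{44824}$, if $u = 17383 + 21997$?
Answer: $\frac{63005879}{71712797} \approx 0.87859$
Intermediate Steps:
$g{\left(v \right)} = -1$ ($g{\left(v \right)} = -1 + \frac{v \left(- \frac{4}{v}\right) + 4}{6} = -1 + \frac{-4 + 4}{6} = -1 + \frac{1}{6} \cdot 0 = -1 + 0 = -1$)
$u = 39380$
$\frac{g{\left(-201 \right)}}{-25598} + \frac{u}{44824} = - \frac{1}{-25598} + \frac{39380}{44824} = \left(-1\right) \left(- \frac{1}{25598}\right) + 39380 \cdot \frac{1}{44824} = \frac{1}{25598} + \frac{9845}{11206} = \frac{63005879}{71712797}$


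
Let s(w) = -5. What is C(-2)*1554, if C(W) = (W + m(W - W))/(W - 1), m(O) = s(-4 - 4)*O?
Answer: 1036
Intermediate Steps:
m(O) = -5*O
C(W) = W/(-1 + W) (C(W) = (W - 5*(W - W))/(W - 1) = (W - 5*0)/(-1 + W) = (W + 0)/(-1 + W) = W/(-1 + W))
C(-2)*1554 = -2/(-1 - 2)*1554 = -2/(-3)*1554 = -2*(-⅓)*1554 = (⅔)*1554 = 1036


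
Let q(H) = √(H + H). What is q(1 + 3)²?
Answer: 8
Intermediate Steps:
q(H) = √2*√H (q(H) = √(2*H) = √2*√H)
q(1 + 3)² = (√2*√(1 + 3))² = (√2*√4)² = (√2*2)² = (2*√2)² = 8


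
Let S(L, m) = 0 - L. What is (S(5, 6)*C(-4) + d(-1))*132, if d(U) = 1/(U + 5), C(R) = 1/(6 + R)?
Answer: -297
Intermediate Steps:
S(L, m) = -L
d(U) = 1/(5 + U)
(S(5, 6)*C(-4) + d(-1))*132 = ((-1*5)/(6 - 4) + 1/(5 - 1))*132 = (-5/2 + 1/4)*132 = -9/4*132 = -297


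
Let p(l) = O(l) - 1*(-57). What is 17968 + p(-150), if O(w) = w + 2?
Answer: 17877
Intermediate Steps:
O(w) = 2 + w
p(l) = 59 + l (p(l) = (2 + l) - 1*(-57) = (2 + l) + 57 = 59 + l)
17968 + p(-150) = 17968 + (59 - 150) = 17968 - 91 = 17877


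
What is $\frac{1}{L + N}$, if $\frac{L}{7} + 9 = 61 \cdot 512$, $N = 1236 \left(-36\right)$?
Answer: $\frac{1}{174065} \approx 5.745 \cdot 10^{-6}$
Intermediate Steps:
$N = -44496$
$L = 218561$ ($L = -63 + 7 \cdot 61 \cdot 512 = -63 + 7 \cdot 31232 = -63 + 218624 = 218561$)
$\frac{1}{L + N} = \frac{1}{218561 - 44496} = \frac{1}{174065}$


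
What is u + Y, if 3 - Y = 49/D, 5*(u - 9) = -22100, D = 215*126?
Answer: -17058967/3870 ≈ -4408.0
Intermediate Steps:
D = 27090
u = -4411 (u = 9 + (1/5)*(-22100) = 9 - 4420 = -4411)
Y = 11603/3870 (Y = 3 - 49/27090 = 3 - 1*7/3870 = 3 - 7/3870 = 11603/3870 ≈ 2.9982)
u + Y = -4411 + 11603/3870 = -17058967/3870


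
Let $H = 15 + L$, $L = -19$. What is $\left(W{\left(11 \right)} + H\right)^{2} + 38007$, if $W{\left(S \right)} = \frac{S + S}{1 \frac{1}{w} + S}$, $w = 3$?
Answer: $\frac{10985248}{289} \approx 38011.0$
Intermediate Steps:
$W{\left(S \right)} = \frac{2 S}{\frac{1}{3} + S}$ ($W{\left(S \right)} = \frac{S + S}{1 \cdot \frac{1}{3} + S} = \frac{2 S}{1 \cdot \frac{1}{3} + S} = \frac{2 S}{\frac{1}{3} + S}$)
$H = -4$ ($H = 15 - 19 = -4$)
$\left(W{\left(11 \right)} + H\right)^{2} + 38007 = \left(6 \cdot 11 \frac{1}{1 + 3 \cdot 11} - 4\right)^{2} + 38007 = \left(6 \cdot 11 \frac{1}{1 + 33} - 4\right)^{2} + 38007 = \left(6 \cdot 11 \cdot \frac{1}{34} - 4\right)^{2} + 38007 = \left(\frac{33}{17} - 4\right)^{2} + 38007 = \left(- \frac{35}{17}\right)^{2} + 38007 = \frac{1225}{289} + 38007 = \frac{10985248}{289}$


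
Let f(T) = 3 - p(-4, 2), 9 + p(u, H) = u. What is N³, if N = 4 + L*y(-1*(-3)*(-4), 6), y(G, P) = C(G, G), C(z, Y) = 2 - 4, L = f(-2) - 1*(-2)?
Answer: -32768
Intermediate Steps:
p(u, H) = -9 + u
f(T) = 16 (f(T) = 3 - (-9 - 4) = 3 - 1*(-13) = 3 + 13 = 16)
L = 18 (L = 16 - 1*(-2) = 16 + 2 = 18)
C(z, Y) = -2
y(G, P) = -2
N = -32 (N = 4 + 18*(-2) = 4 - 36 = -32)
N³ = (-32)³ = -32768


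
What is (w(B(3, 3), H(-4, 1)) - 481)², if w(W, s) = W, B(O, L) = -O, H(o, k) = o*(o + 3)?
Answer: 234256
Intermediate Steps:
H(o, k) = o*(3 + o)
(w(B(3, 3), H(-4, 1)) - 481)² = (-1*3 - 481)² = (-3 - 481)² = (-484)² = 234256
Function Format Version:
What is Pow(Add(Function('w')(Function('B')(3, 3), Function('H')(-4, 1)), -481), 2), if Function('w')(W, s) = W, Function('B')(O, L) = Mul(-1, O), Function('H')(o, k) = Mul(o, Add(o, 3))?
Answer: 234256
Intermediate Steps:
Function('H')(o, k) = Mul(o, Add(3, o))
Pow(Add(Function('w')(Function('B')(3, 3), Function('H')(-4, 1)), -481), 2) = Pow(Add(Mul(-1, 3), -481), 2) = Pow(Add(-3, -481), 2) = Pow(-484, 2) = 234256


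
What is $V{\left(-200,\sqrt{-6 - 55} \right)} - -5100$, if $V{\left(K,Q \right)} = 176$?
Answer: $5276$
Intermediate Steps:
$V{\left(-200,\sqrt{-6 - 55} \right)} - -5100 = 176 - -5100 = 176 + 5100 = 5276$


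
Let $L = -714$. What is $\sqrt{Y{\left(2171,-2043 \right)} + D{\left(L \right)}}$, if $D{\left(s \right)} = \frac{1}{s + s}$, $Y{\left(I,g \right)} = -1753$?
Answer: $\frac{i \sqrt{893672745}}{714} \approx 41.869 i$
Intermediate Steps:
$D{\left(s \right)} = \frac{1}{2 s}$
$\sqrt{Y{\left(2171,-2043 \right)} + D{\left(L \right)}} = \sqrt{-1753 + \frac{1}{2 \left(-714\right)}} = \sqrt{-1753 + \frac{1}{2} \left(- \frac{1}{714}\right)} = \sqrt{-1753 - \frac{1}{1428}} = \sqrt{- \frac{2503285}{1428}} = \frac{i \sqrt{893672745}}{714}$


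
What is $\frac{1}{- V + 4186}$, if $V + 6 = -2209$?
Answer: $\frac{1}{6401} \approx 0.00015623$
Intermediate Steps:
$V = -2215$ ($V = -6 - 2209 = -2215$)
$\frac{1}{- V + 4186} = \frac{1}{\left(-1\right) \left(-2215\right) + 4186} = \frac{1}{2215 + 4186} = \frac{1}{6401}$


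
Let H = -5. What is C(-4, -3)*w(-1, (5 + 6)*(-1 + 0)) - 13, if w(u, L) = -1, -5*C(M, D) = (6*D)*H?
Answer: 5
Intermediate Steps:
C(M, D) = 6*D (C(M, D) = -6*D*(-5)/5 = -(-6)*D = 6*D)
C(-4, -3)*w(-1, (5 + 6)*(-1 + 0)) - 13 = (6*(-3))*(-1) - 13 = -18*(-1) - 13 = 18 - 13 = 5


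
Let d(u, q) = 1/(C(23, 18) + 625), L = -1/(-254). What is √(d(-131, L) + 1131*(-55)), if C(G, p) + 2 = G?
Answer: 137*I*√1383086/646 ≈ 249.41*I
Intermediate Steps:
L = 1/254 (L = -1*(-1/254) = 1/254 ≈ 0.0039370)
C(G, p) = -2 + G
d(u, q) = 1/646 (d(u, q) = 1/((-2 + 23) + 625) = 1/(21 + 625) = 1/646)
√(d(-131, L) + 1131*(-55)) = √(1/646 + 1131*(-55)) = √(1/646 - 62205) = √(-40184429/646) = 137*I*√1383086/646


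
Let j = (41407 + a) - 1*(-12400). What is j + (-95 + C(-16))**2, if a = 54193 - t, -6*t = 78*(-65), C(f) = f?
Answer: 119476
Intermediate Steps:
t = 845 (t = -13*(-65) = -1/6*(-5070) = 845)
a = 53348 (a = 54193 - 1*845 = 54193 - 845 = 53348)
j = 107155 (j = (41407 + 53348) - 1*(-12400) = 94755 + 12400 = 107155)
j + (-95 + C(-16))**2 = 107155 + (-95 - 16)**2 = 107155 + (-111)**2 = 107155 + 12321 = 119476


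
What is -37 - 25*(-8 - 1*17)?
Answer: 588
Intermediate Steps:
-37 - 25*(-8 - 1*17) = -37 - 25*(-8 - 17) = -37 - 25*(-25) = -37 + 625 = 588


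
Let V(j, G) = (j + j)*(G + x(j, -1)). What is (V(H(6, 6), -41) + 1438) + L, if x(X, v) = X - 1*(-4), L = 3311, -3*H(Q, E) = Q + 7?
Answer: 45965/9 ≈ 5107.2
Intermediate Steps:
H(Q, E) = -7/3 - Q/3 (H(Q, E) = -(Q + 7)/3 = -(7 + Q)/3 = -7/3 - Q/3)
x(X, v) = 4 + X (x(X, v) = X + 4 = 4 + X)
V(j, G) = 2*j*(4 + G + j) (V(j, G) = (j + j)*(G + (4 + j)) = (2*j)*(4 + G + j) = 2*j*(4 + G + j))
(V(H(6, 6), -41) + 1438) + L = (2*(-7/3 - 1/3*6)*(4 - 41 + (-7/3 - 1/3*6)) + 1438) + 3311 = (2*(-7/3 - 2)*(4 - 41 + (-7/3 - 2)) + 1438) + 3311 = (2*(-13/3)*(4 - 41 - 13/3) + 1438) + 3311 = (2*(-13/3)*(-124/3) + 1438) + 3311 = (3224/9 + 1438) + 3311 = 16166/9 + 3311 = 45965/9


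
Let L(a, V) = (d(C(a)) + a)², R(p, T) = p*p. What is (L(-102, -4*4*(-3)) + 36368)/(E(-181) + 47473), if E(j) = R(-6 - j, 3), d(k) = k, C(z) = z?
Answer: 38992/39049 ≈ 0.99854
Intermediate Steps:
R(p, T) = p²
E(j) = (-6 - j)²
L(a, V) = 4*a² (L(a, V) = (a + a)² = (2*a)² = 4*a²)
(L(-102, -4*4*(-3)) + 36368)/(E(-181) + 47473) = (4*(-102)² + 36368)/((6 - 181)² + 47473) = (4*10404 + 36368)/((-175)² + 47473) = (41616 + 36368)/(30625 + 47473) = 77984/78098 = 77984*(1/78098) = 38992/39049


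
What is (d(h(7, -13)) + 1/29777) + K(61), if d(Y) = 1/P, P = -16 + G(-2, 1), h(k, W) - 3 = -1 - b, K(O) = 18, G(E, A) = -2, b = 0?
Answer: 9617989/535986 ≈ 17.944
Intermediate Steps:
h(k, W) = 2 (h(k, W) = 3 + (-1 - 1*0) = 3 + (-1 + 0) = 3 - 1 = 2)
P = -18 (P = -16 - 2 = -18)
d(Y) = -1/18 (d(Y) = 1/(-18) = -1/18)
(d(h(7, -13)) + 1/29777) + K(61) = (-1/18 + 1/29777) + 18 = -29759/535986 + 18 = 9617989/535986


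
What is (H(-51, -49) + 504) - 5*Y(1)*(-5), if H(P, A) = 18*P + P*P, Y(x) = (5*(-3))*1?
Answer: 1812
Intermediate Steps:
Y(x) = -15 (Y(x) = -15*1 = -15)
H(P, A) = P**2 + 18*P (H(P, A) = 18*P + P**2 = P**2 + 18*P)
(H(-51, -49) + 504) - 5*Y(1)*(-5) = (-51*(18 - 51) + 504) - 5*(-15)*(-5) = (-51*(-33) + 504) + 75*(-5) = (1683 + 504) - 375 = 2187 - 375 = 1812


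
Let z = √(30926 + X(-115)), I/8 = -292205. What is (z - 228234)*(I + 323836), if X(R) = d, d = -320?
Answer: 459618542136 - 2013804*√30606 ≈ 4.5927e+11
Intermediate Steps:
I = -2337640 (I = 8*(-292205) = -2337640)
X(R) = -320
z = √30606 (z = √(30926 - 320) = √30606 ≈ 174.95)
(z - 228234)*(I + 323836) = (√30606 - 228234)*(-2337640 + 323836) = (-228234 + √30606)*(-2013804) = 459618542136 - 2013804*√30606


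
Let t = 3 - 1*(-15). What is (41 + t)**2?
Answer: 3481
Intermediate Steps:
t = 18 (t = 3 + 15 = 18)
(41 + t)**2 = (41 + 18)**2 = 59**2 = 3481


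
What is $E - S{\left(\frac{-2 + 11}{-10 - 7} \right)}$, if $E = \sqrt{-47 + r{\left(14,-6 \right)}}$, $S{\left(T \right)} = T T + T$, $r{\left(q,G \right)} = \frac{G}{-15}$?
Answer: $\frac{72}{289} + \frac{i \sqrt{1165}}{5} \approx 0.24914 + 6.8264 i$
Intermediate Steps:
$r{\left(q,G \right)} = - \frac{G}{15}$ ($r{\left(q,G \right)} = G \left(- \frac{1}{15}\right) = - \frac{G}{15}$)
$S{\left(T \right)} = T + T^{2}$ ($S{\left(T \right)} = T^{2} + T = T + T^{2}$)
$E = \frac{i \sqrt{1165}}{5}$ ($E = \sqrt{-47 - - \frac{2}{5}} = \sqrt{-47 + \frac{2}{5}} = \sqrt{- \frac{233}{5}} = \frac{i \sqrt{1165}}{5} \approx 6.8264 i$)
$E - S{\left(\frac{-2 + 11}{-10 - 7} \right)} = \frac{i \sqrt{1165}}{5} - \frac{-2 + 11}{-10 - 7} \left(1 + \frac{-2 + 11}{-10 - 7}\right) = \frac{i \sqrt{1165}}{5} - \frac{9}{-17} \left(1 + \frac{9}{-17}\right) = \frac{i \sqrt{1165}}{5} - 9 \left(- \frac{1}{17}\right) \left(1 + 9 \left(- \frac{1}{17}\right)\right) = \frac{i \sqrt{1165}}{5} - - \frac{9 \left(1 - \frac{9}{17}\right)}{17} = \frac{i \sqrt{1165}}{5} - \left(- \frac{9}{17}\right) \frac{8}{17} = \frac{i \sqrt{1165}}{5} - - \frac{72}{289} = \frac{i \sqrt{1165}}{5} + \frac{72}{289} = \frac{72}{289} + \frac{i \sqrt{1165}}{5}$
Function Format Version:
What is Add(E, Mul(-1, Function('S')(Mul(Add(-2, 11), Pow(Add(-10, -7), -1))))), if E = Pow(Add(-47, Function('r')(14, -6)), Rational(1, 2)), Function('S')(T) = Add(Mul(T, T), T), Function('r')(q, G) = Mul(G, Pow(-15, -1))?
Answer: Add(Rational(72, 289), Mul(Rational(1, 5), I, Pow(1165, Rational(1, 2)))) ≈ Add(0.24914, Mul(6.8264, I))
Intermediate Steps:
Function('r')(q, G) = Mul(Rational(-1, 15), G) (Function('r')(q, G) = Mul(G, Rational(-1, 15)) = Mul(Rational(-1, 15), G))
Function('S')(T) = Add(T, Pow(T, 2)) (Function('S')(T) = Add(Pow(T, 2), T) = Add(T, Pow(T, 2)))
E = Mul(Rational(1, 5), I, Pow(1165, Rational(1, 2))) (E = Pow(Add(-47, Mul(Rational(-1, 15), -6)), Rational(1, 2)) = Pow(Add(-47, Rational(2, 5)), Rational(1, 2)) = Pow(Rational(-233, 5), Rational(1, 2)) = Mul(Rational(1, 5), I, Pow(1165, Rational(1, 2))) ≈ Mul(6.8264, I))
Add(E, Mul(-1, Function('S')(Mul(Add(-2, 11), Pow(Add(-10, -7), -1))))) = Add(Mul(Rational(1, 5), I, Pow(1165, Rational(1, 2))), Mul(-1, Mul(Mul(Add(-2, 11), Pow(Add(-10, -7), -1)), Add(1, Mul(Add(-2, 11), Pow(Add(-10, -7), -1)))))) = Add(Mul(Rational(1, 5), I, Pow(1165, Rational(1, 2))), Mul(-1, Mul(Mul(9, Pow(-17, -1)), Add(1, Mul(9, Pow(-17, -1)))))) = Add(Mul(Rational(1, 5), I, Pow(1165, Rational(1, 2))), Mul(-1, Mul(Mul(9, Rational(-1, 17)), Add(1, Mul(9, Rational(-1, 17)))))) = Add(Mul(Rational(1, 5), I, Pow(1165, Rational(1, 2))), Mul(-1, Mul(Rational(-9, 17), Add(1, Rational(-9, 17))))) = Add(Mul(Rational(1, 5), I, Pow(1165, Rational(1, 2))), Mul(-1, Mul(Rational(-9, 17), Rational(8, 17)))) = Add(Mul(Rational(1, 5), I, Pow(1165, Rational(1, 2))), Mul(-1, Rational(-72, 289))) = Add(Mul(Rational(1, 5), I, Pow(1165, Rational(1, 2))), Rational(72, 289)) = Add(Rational(72, 289), Mul(Rational(1, 5), I, Pow(1165, Rational(1, 2))))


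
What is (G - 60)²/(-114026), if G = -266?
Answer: -53138/57013 ≈ -0.93203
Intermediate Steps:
(G - 60)²/(-114026) = (-266 - 60)²/(-114026) = (-326)²*(-1/114026) = 106276*(-1/114026) = -53138/57013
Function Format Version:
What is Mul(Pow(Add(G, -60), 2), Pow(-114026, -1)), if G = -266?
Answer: Rational(-53138, 57013) ≈ -0.93203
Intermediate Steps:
Mul(Pow(Add(G, -60), 2), Pow(-114026, -1)) = Mul(Pow(Add(-266, -60), 2), Pow(-114026, -1)) = Mul(Pow(-326, 2), Rational(-1, 114026)) = Mul(106276, Rational(-1, 114026)) = Rational(-53138, 57013)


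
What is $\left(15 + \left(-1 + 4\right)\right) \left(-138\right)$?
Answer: $-2484$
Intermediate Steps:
$\left(15 + \left(-1 + 4\right)\right) \left(-138\right) = \left(15 + 3\right) \left(-138\right) = 18 \left(-138\right) = -2484$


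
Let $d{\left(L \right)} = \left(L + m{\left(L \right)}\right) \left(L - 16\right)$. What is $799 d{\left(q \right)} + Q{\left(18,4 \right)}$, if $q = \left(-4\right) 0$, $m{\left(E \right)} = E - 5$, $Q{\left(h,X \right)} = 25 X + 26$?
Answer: $64046$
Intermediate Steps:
$Q{\left(h,X \right)} = 26 + 25 X$
$m{\left(E \right)} = -5 + E$
$q = 0$
$d{\left(L \right)} = \left(-16 + L\right) \left(-5 + 2 L\right)$ ($d{\left(L \right)} = \left(L + \left(-5 + L\right)\right) \left(L - 16\right) = \left(-5 + 2 L\right) \left(-16 + L\right) = \left(-16 + L\right) \left(-5 + 2 L\right)$)
$799 d{\left(q \right)} + Q{\left(18,4 \right)} = 799 \left(80 - 0 + 2 \cdot 0^{2}\right) + \left(26 + 25 \cdot 4\right) = 799 \left(80 + 0 + 2 \cdot 0\right) + \left(26 + 100\right) = 799 \left(80 + 0 + 0\right) + 126 = 799 \cdot 80 + 126 = 63920 + 126 = 64046$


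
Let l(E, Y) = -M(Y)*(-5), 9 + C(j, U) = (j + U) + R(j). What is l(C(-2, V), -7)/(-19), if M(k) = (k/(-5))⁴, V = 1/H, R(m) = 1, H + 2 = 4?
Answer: -2401/2375 ≈ -1.0109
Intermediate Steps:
H = 2 (H = -2 + 4 = 2)
V = ½ (V = 1/2 = ½ ≈ 0.50000)
M(k) = k⁴/625 (M(k) = (k*(-⅕))⁴ = (-k/5)⁴ = k⁴/625)
C(j, U) = -8 + U + j (C(j, U) = -9 + ((j + U) + 1) = -9 + ((U + j) + 1) = -9 + (1 + U + j) = -8 + U + j)
l(E, Y) = Y⁴/125 (l(E, Y) = -Y⁴/625*(-5) = Y⁴/125)
l(C(-2, V), -7)/(-19) = ((1/125)*(-7)⁴)/(-19) = ((1/125)*2401)*(-1/19) = (2401/125)*(-1/19) = -2401/2375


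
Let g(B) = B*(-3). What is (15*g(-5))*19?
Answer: 4275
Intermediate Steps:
g(B) = -3*B
(15*g(-5))*19 = (15*(-3*(-5)))*19 = (15*15)*19 = 225*19 = 4275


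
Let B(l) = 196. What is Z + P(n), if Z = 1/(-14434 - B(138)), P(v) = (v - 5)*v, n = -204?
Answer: 623764679/14630 ≈ 42636.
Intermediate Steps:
P(v) = v*(-5 + v) (P(v) = (-5 + v)*v = v*(-5 + v))
Z = -1/14630 (Z = 1/(-14434 - 1*196) = 1/(-14434 - 196) = 1/(-14630) = -1/14630 ≈ -6.8353e-5)
Z + P(n) = -1/14630 - 204*(-5 - 204) = -1/14630 - 204*(-209) = -1/14630 + 42636 = 623764679/14630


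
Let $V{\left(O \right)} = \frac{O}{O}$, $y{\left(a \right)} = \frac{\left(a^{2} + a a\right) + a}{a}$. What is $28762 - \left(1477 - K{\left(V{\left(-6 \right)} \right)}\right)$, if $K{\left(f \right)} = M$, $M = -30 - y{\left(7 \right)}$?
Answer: $27240$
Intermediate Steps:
$y{\left(a \right)} = \frac{a + 2 a^{2}}{a}$ ($y{\left(a \right)} = \frac{\left(a^{2} + a^{2}\right) + a}{a} = \frac{2 a^{2} + a}{a} = \frac{a + 2 a^{2}}{a}$)
$V{\left(O \right)} = 1$
$M = -45$ ($M = -30 - \left(1 + 2 \cdot 7\right) = -30 - \left(1 + 14\right) = -30 - 15 = -45$)
$K{\left(f \right)} = -45$
$28762 - \left(1477 - K{\left(V{\left(-6 \right)} \right)}\right) = 28762 - \left(1477 - -45\right) = 28762 - \left(1477 + 45\right) = 28762 - 1522 = 27240$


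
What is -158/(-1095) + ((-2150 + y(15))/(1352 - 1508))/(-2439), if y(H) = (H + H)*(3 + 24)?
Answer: 4887431/34719165 ≈ 0.14077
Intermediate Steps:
y(H) = 54*H (y(H) = (2*H)*27 = 54*H)
-158/(-1095) + ((-2150 + y(15))/(1352 - 1508))/(-2439) = -158/(-1095) + ((-2150 + 54*15)/(1352 - 1508))/(-2439) = -158*(-1/1095) + ((-2150 + 810)/(-156))*(-1/2439) = 158/1095 - 1340*(-1/156)*(-1/2439) = 158/1095 + (335/39)*(-1/2439) = 158/1095 - 335/95121 = 4887431/34719165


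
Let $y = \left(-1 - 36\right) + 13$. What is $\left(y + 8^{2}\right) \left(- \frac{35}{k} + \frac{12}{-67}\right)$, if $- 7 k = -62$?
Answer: $- \frac{343180}{2077} \approx -165.23$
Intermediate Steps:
$k = \frac{62}{7}$ ($k = \left(- \frac{1}{7}\right) \left(-62\right) = \frac{62}{7} \approx 8.8571$)
$y = -24$ ($y = -37 + 13 = -24$)
$\left(y + 8^{2}\right) \left(- \frac{35}{k} + \frac{12}{-67}\right) = \left(-24 + 8^{2}\right) \left(- \frac{35}{\frac{62}{7}} + \frac{12}{-67}\right) = \left(-24 + 64\right) \left(\left(-35\right) \frac{7}{62} + 12 \left(- \frac{1}{67}\right)\right) = 40 \left(- \frac{245}{62} - \frac{12}{67}\right) = 40 \left(- \frac{17159}{4154}\right) = - \frac{343180}{2077}$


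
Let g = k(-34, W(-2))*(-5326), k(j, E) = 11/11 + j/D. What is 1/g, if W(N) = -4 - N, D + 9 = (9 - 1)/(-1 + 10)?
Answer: -73/2018554 ≈ -3.6164e-5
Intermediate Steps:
D = -73/9 (D = -9 + (9 - 1)/(-1 + 10) = -9 + 8/9 = -73/9 ≈ -8.1111)
k(j, E) = 1 - 9*j/73 (k(j, E) = 11/11 + j/(-73/9) = 11*(1/11) + j*(-9/73) = 1 - 9*j/73)
g = -2018554/73 (g = (1 - 9/73*(-34))*(-5326) = (1 + 306/73)*(-5326) = (379/73)*(-5326) = -2018554/73 ≈ -27651.)
1/g = 1/(-2018554/73) = -73/2018554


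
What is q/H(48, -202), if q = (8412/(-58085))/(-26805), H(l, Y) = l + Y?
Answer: -1402/39962189575 ≈ -3.5083e-8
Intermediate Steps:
H(l, Y) = Y + l
q = 2804/518989475 (q = (8412*(-1/58085))*(-1/26805) = -8412/58085*(-1/26805) = 2804/518989475 ≈ 5.4028e-6)
q/H(48, -202) = 2804/(518989475*(-202 + 48)) = (2804/518989475)/(-154) = (2804/518989475)*(-1/154) = -1402/39962189575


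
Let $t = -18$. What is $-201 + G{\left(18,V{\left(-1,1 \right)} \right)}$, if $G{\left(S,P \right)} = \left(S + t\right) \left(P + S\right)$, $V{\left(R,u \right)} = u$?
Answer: $-201$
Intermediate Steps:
$G{\left(S,P \right)} = \left(-18 + S\right) \left(P + S\right)$ ($G{\left(S,P \right)} = \left(S - 18\right) \left(P + S\right) = \left(-18 + S\right) \left(P + S\right)$)
$-201 + G{\left(18,V{\left(-1,1 \right)} \right)} = -201 + \left(18^{2} - 18 - 324 + 1 \cdot 18\right) = -201 + \left(324 - 18 - 324 + 18\right) = -201 + 0 = -201$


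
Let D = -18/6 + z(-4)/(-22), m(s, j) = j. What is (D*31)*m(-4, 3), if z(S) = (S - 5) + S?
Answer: -4929/22 ≈ -224.05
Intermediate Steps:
z(S) = -5 + 2*S (z(S) = (-5 + S) + S = -5 + 2*S)
D = -53/22 (D = -18/6 + (-5 + 2*(-4))/(-22) = -18*1/6 + (-5 - 8)*(-1/22) = -3 - 13*(-1/22) = -3 + 13/22 = -53/22 ≈ -2.4091)
(D*31)*m(-4, 3) = -53/22*31*3 = -1643/22*3 = -4929/22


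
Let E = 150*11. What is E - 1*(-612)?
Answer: 2262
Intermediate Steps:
E = 1650
E - 1*(-612) = 1650 - 1*(-612) = 1650 + 612 = 2262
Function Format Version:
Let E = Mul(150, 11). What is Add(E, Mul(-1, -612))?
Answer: 2262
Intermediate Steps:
E = 1650
Add(E, Mul(-1, -612)) = Add(1650, Mul(-1, -612)) = Add(1650, 612) = 2262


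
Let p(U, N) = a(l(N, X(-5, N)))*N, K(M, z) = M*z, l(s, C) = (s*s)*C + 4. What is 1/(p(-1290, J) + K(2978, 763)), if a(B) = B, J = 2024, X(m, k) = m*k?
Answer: -1/83909672338570 ≈ -1.1918e-14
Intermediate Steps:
X(m, k) = k*m
l(s, C) = 4 + C*s² (l(s, C) = s²*C + 4 = C*s² + 4 = 4 + C*s²)
p(U, N) = N*(4 - 5*N³) (p(U, N) = (4 + (N*(-5))*N²)*N = (4 + (-5*N)*N²)*N = (4 - 5*N³)*N = N*(4 - 5*N³))
1/(p(-1290, J) + K(2978, 763)) = 1/(2024*(4 - 5*2024³) + 2978*763) = 1/(2024*(4 - 5*8291469824) + 2272214) = 1/(2024*(4 - 41457349120) + 2272214) = 1/(2024*(-41457349116) + 2272214) = 1/(-83909674610784 + 2272214) = 1/(-83909672338570) = -1/83909672338570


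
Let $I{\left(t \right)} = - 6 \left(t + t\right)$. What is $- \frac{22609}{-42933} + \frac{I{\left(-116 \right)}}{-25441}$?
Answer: $\frac{515432833}{1092258453} \approx 0.4719$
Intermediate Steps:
$I{\left(t \right)} = - 12 t$ ($I{\left(t \right)} = - 6 \cdot 2 t = - 12 t$)
$- \frac{22609}{-42933} + \frac{I{\left(-116 \right)}}{-25441} = - \frac{22609}{-42933} + \frac{\left(-12\right) \left(-116\right)}{-25441} = \left(-22609\right) \left(- \frac{1}{42933}\right) + 1392 \left(- \frac{1}{25441}\right) = \frac{22609}{42933} - \frac{1392}{25441} = \frac{515432833}{1092258453}$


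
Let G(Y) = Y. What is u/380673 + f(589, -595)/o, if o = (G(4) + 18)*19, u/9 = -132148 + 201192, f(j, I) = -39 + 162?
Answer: 34062923/17680146 ≈ 1.9266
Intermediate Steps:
f(j, I) = 123
u = 621396 (u = 9*(-132148 + 201192) = 9*69044 = 621396)
o = 418 (o = (4 + 18)*19 = 22*19 = 418)
u/380673 + f(589, -595)/o = 621396/380673 + 123/418 = 621396*(1/380673) + 123*(1/418) = 69044/42297 + 123/418 = 34062923/17680146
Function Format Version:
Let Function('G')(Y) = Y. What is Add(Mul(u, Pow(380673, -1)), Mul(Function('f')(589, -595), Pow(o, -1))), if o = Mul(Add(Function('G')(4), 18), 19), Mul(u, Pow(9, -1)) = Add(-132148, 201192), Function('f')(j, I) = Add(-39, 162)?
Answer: Rational(34062923, 17680146) ≈ 1.9266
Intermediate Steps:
Function('f')(j, I) = 123
u = 621396 (u = Mul(9, Add(-132148, 201192)) = Mul(9, 69044) = 621396)
o = 418 (o = Mul(Add(4, 18), 19) = Mul(22, 19) = 418)
Add(Mul(u, Pow(380673, -1)), Mul(Function('f')(589, -595), Pow(o, -1))) = Add(Mul(621396, Pow(380673, -1)), Mul(123, Pow(418, -1))) = Add(Mul(621396, Rational(1, 380673)), Mul(123, Rational(1, 418))) = Add(Rational(69044, 42297), Rational(123, 418)) = Rational(34062923, 17680146)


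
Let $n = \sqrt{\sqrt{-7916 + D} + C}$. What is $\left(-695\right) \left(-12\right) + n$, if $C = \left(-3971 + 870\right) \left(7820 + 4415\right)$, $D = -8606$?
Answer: $8340 + \sqrt{-37940735 + i \sqrt{16522}} \approx 8340.0 + 6159.6 i$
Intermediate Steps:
$C = -37940735$ ($C = \left(-3101\right) 12235 = -37940735$)
$n = \sqrt{-37940735 + i \sqrt{16522}}$ ($n = \sqrt{\sqrt{-7916 - 8606} - 37940735} = \sqrt{\sqrt{-16522} - 37940735} = \sqrt{i \sqrt{16522} - 37940735} = \sqrt{-37940735 + i \sqrt{16522}} \approx 0.01 + 6159.6 i$)
$\left(-695\right) \left(-12\right) + n = \left(-695\right) \left(-12\right) + \sqrt{-37940735 + i \sqrt{16522}} = 8340 + \sqrt{-37940735 + i \sqrt{16522}}$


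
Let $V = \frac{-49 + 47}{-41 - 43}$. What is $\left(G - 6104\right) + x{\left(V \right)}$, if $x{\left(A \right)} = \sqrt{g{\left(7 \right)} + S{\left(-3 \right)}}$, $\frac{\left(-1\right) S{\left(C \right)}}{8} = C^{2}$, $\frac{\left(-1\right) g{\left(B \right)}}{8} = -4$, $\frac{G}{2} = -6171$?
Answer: $-18446 + 2 i \sqrt{10} \approx -18446.0 + 6.3246 i$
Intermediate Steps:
$G = -12342$ ($G = 2 \left(-6171\right) = -12342$)
$g{\left(B \right)} = 32$ ($g{\left(B \right)} = \left(-8\right) \left(-4\right) = 32$)
$S{\left(C \right)} = - 8 C^{2}$
$V = \frac{1}{42}$ ($V = - \frac{2}{-84} = \left(-2\right) \left(- \frac{1}{84}\right) = \frac{1}{42} \approx 0.02381$)
$x{\left(A \right)} = 2 i \sqrt{10}$ ($x{\left(A \right)} = \sqrt{32 - 8 \left(-3\right)^{2}} = \sqrt{32 - 72} = \sqrt{-40} = 2 i \sqrt{10}$)
$\left(G - 6104\right) + x{\left(V \right)} = \left(-12342 - 6104\right) + 2 i \sqrt{10} = -18446 + 2 i \sqrt{10}$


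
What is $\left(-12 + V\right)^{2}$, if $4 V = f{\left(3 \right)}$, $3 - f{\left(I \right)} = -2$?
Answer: $\frac{1849}{16} \approx 115.56$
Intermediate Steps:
$f{\left(I \right)} = 5$ ($f{\left(I \right)} = 3 - -2 = 3 + 2 = 5$)
$V = \frac{5}{4}$ ($V = \frac{1}{4} \cdot 5 = \frac{5}{4} \approx 1.25$)
$\left(-12 + V\right)^{2} = \left(-12 + \frac{5}{4}\right)^{2} = \left(- \frac{43}{4}\right)^{2} = \frac{1849}{16}$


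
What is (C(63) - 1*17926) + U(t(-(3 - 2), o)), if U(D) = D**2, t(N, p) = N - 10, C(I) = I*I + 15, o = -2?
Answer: -13821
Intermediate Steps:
C(I) = 15 + I**2 (C(I) = I**2 + 15 = 15 + I**2)
t(N, p) = -10 + N
(C(63) - 1*17926) + U(t(-(3 - 2), o)) = ((15 + 63**2) - 1*17926) + (-10 - (3 - 2))**2 = ((15 + 3969) - 17926) + (-10 - 1*1)**2 = (3984 - 17926) + (-10 - 1)**2 = -13942 + (-11)**2 = -13942 + 121 = -13821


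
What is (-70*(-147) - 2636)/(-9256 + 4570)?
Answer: -3827/2343 ≈ -1.6334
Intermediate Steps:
(-70*(-147) - 2636)/(-9256 + 4570) = (10290 - 2636)/(-4686) = 7654*(-1/4686) = -3827/2343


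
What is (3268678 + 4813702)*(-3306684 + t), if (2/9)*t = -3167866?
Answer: -141943412232780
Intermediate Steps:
t = -14255397 (t = (9/2)*(-3167866) = -14255397)
(3268678 + 4813702)*(-3306684 + t) = (3268678 + 4813702)*(-3306684 - 14255397) = 8082380*(-17562081) = -141943412232780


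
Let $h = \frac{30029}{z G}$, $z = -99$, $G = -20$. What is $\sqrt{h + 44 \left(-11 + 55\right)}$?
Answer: $\frac{\sqrt{212481995}}{330} \approx 44.172$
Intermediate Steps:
$h = \frac{30029}{1980}$ ($h = \frac{30029}{\left(-99\right) \left(-20\right)} = \frac{30029}{1980} \approx 15.166$)
$\sqrt{h + 44 \left(-11 + 55\right)} = \sqrt{\frac{30029}{1980} + 44 \left(-11 + 55\right)} = \sqrt{\frac{30029}{1980} + 44 \cdot 44} = \sqrt{\frac{30029}{1980} + 1936} = \sqrt{\frac{3863309}{1980}} = \frac{\sqrt{212481995}}{330}$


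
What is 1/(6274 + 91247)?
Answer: 1/97521 ≈ 1.0254e-5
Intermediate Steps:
1/(6274 + 91247) = 1/97521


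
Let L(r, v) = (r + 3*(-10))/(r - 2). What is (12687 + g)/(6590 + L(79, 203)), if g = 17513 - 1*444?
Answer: 327316/72497 ≈ 4.5149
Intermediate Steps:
g = 17069 (g = 17513 - 444 = 17069)
L(r, v) = (-30 + r)/(-2 + r) (L(r, v) = (r - 30)/(-2 + r) = (-30 + r)/(-2 + r))
(12687 + g)/(6590 + L(79, 203)) = (12687 + 17069)/(6590 + (-30 + 79)/(-2 + 79)) = 29756/(6590 + 49/77) = 29756/(6590 + (1/77)*49) = 29756/(6590 + 7/11) = 29756/(72497/11) = 29756*(11/72497) = 327316/72497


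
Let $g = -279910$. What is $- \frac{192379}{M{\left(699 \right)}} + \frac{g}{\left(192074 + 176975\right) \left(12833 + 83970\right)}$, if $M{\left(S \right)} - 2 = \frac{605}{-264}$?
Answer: $\frac{3366244633774958}{5103578621} \approx 6.5959 \cdot 10^{5}$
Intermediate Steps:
$M{\left(S \right)} = - \frac{7}{24}$ ($M{\left(S \right)} = 2 + \frac{605}{-264} = 2 + 605 \left(- \frac{1}{264}\right) = 2 - \frac{55}{24} = - \frac{7}{24}$)
$- \frac{192379}{M{\left(699 \right)}} + \frac{g}{\left(192074 + 176975\right) \left(12833 + 83970\right)} = - \frac{192379}{- \frac{7}{24}} - \frac{279910}{\left(192074 + 176975\right) \left(12833 + 83970\right)} = \left(-192379\right) \left(- \frac{24}{7}\right) - \frac{279910}{369049 \cdot 96803} = \frac{4617096}{7} - \frac{279910}{35725050347} = \frac{3366244633774958}{5103578621}$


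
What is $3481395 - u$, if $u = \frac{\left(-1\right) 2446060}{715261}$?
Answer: $\frac{2490108515155}{715261} \approx 3.4814 \cdot 10^{6}$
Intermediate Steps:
$u = - \frac{2446060}{715261}$ ($u = \left(-2446060\right) \frac{1}{715261} = - \frac{2446060}{715261} \approx -3.4198$)
$3481395 - u = 3481395 - - \frac{2446060}{715261} = 3481395 + \frac{2446060}{715261} = \frac{2490108515155}{715261}$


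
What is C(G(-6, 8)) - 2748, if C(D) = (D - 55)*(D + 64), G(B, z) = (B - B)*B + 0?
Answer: -6268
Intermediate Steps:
G(B, z) = 0 (G(B, z) = 0*B + 0 = 0 + 0 = 0)
C(D) = (-55 + D)*(64 + D)
C(G(-6, 8)) - 2748 = (-3520 + 0**2 + 9*0) - 2748 = (-3520 + 0 + 0) - 2748 = -3520 - 2748 = -6268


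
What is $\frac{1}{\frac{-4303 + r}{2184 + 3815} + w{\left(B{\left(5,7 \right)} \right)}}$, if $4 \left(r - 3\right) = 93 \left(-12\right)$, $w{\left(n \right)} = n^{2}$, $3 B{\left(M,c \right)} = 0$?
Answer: $- \frac{5999}{4579} \approx -1.3101$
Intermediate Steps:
$B{\left(M,c \right)} = 0$ ($B{\left(M,c \right)} = \frac{1}{3} \cdot 0 = 0$)
$r = -276$ ($r = 3 + \frac{93 \left(-12\right)}{4} = 3 + \frac{1}{4} \left(-1116\right) = 3 - 279 = -276$)
$\frac{1}{\frac{-4303 + r}{2184 + 3815} + w{\left(B{\left(5,7 \right)} \right)}} = \frac{1}{\frac{-4303 - 276}{2184 + 3815} + 0^{2}} = \frac{1}{- \frac{4579}{5999} + 0} = \frac{1}{- \frac{4579}{5999}} = - \frac{5999}{4579}$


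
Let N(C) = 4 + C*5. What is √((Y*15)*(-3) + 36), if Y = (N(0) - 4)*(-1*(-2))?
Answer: 6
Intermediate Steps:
N(C) = 4 + 5*C
Y = 0 (Y = ((4 + 5*0) - 4)*(-1*(-2)) = ((4 + 0) - 4)*2 = (4 - 4)*2 = 0*2 = 0)
√((Y*15)*(-3) + 36) = √((0*15)*(-3) + 36) = √(0*(-3) + 36) = √(0 + 36) = √36 = 6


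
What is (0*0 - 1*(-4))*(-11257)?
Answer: -45028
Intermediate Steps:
(0*0 - 1*(-4))*(-11257) = (0 + 4)*(-11257) = 4*(-11257) = -45028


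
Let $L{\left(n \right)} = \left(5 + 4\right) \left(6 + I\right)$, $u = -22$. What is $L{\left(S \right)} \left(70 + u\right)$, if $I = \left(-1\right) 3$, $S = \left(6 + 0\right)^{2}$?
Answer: $1296$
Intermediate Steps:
$S = 36$ ($S = 6^{2} = 36$)
$I = -3$
$L{\left(n \right)} = 27$ ($L{\left(n \right)} = \left(5 + 4\right) \left(6 - 3\right) = 9 \cdot 3 = 27$)
$L{\left(S \right)} \left(70 + u\right) = 27 \left(70 - 22\right) = 27 \cdot 48 = 1296$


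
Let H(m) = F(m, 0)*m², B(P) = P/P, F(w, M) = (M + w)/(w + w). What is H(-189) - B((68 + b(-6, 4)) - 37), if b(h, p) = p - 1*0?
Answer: 35719/2 ≈ 17860.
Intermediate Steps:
b(h, p) = p (b(h, p) = p + 0 = p)
F(w, M) = (M + w)/(2*w) (F(w, M) = (M + w)/((2*w)) = (M + w)*(1/(2*w)) = (M + w)/(2*w))
B(P) = 1
H(m) = m²/2 (H(m) = ((0 + m)/(2*m))*m² = (m/(2*m))*m² = m²/2)
H(-189) - B((68 + b(-6, 4)) - 37) = (½)*(-189)² - 1*1 = (½)*35721 - 1 = 35721/2 - 1 = 35719/2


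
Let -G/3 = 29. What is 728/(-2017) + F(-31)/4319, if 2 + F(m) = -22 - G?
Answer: -431023/1244489 ≈ -0.34635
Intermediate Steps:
G = -87 (G = -3*29 = -87)
F(m) = 63 (F(m) = -2 + (-22 - 1*(-87)) = -2 + (-22 + 87) = -2 + 65 = 63)
728/(-2017) + F(-31)/4319 = 728/(-2017) + 63/4319 = 728*(-1/2017) + 63*(1/4319) = -728/2017 + 9/617 = -431023/1244489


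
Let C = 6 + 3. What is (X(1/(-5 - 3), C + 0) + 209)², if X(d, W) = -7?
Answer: 40804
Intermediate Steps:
C = 9
(X(1/(-5 - 3), C + 0) + 209)² = (-7 + 209)² = 202² = 40804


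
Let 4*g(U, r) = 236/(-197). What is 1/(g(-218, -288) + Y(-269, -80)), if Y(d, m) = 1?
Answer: 197/138 ≈ 1.4275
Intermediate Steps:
g(U, r) = -59/197 (g(U, r) = (236/(-197))/4 = (236*(-1/197))/4 = (1/4)*(-236/197) = -59/197)
1/(g(-218, -288) + Y(-269, -80)) = 1/(-59/197 + 1) = 1/(138/197) = 197/138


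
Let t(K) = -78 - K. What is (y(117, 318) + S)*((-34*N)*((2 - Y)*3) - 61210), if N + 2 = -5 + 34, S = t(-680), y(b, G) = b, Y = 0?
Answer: -47970242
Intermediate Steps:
S = 602 (S = -78 - 1*(-680) = -78 + 680 = 602)
N = 27 (N = -2 + (-5 + 34) = -2 + 29 = 27)
(y(117, 318) + S)*((-34*N)*((2 - Y)*3) - 61210) = (117 + 602)*((-34*27)*((2 - 1*0)*3) - 61210) = 719*(-918*(2 + 0)*3 - 61210) = 719*(-1836*3 - 61210) = 719*(-918*6 - 61210) = 719*(-5508 - 61210) = 719*(-66718) = -47970242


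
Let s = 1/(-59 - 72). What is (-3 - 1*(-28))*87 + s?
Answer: 284924/131 ≈ 2175.0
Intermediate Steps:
s = -1/131 (s = 1/(-131) = -1/131 ≈ -0.0076336)
(-3 - 1*(-28))*87 + s = (-3 - 1*(-28))*87 - 1/131 = (-3 + 28)*87 - 1/131 = 25*87 - 1/131 = 2175 - 1/131 = 284924/131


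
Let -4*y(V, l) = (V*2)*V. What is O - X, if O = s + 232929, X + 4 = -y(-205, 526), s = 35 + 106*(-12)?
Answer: 421367/2 ≈ 2.1068e+5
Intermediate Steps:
s = -1237 (s = 35 - 1272 = -1237)
y(V, l) = -V²/2 (y(V, l) = -V*2*V/4 = -2*V*V/4 = -V²/2)
X = 42017/2 (X = -4 - (-1)*(-205)²/2 = -4 - (-1)*42025/2 = -4 - 1*(-42025/2) = -4 + 42025/2 = 42017/2 ≈ 21009.)
O = 231692 (O = -1237 + 232929 = 231692)
O - X = 231692 - 1*42017/2 = 231692 - 42017/2 = 421367/2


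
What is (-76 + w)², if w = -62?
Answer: 19044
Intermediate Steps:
(-76 + w)² = (-76 - 62)² = (-138)² = 19044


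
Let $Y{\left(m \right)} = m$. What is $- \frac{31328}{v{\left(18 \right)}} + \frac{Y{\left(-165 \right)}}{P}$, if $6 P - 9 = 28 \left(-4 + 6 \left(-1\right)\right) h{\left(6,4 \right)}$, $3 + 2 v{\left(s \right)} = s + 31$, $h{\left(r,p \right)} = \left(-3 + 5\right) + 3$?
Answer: $- \frac{43554478}{31993} \approx -1361.4$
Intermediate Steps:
$h{\left(r,p \right)} = 5$ ($h{\left(r,p \right)} = 2 + 3 = 5$)
$v{\left(s \right)} = 14 + \frac{s}{2}$ ($v{\left(s \right)} = - \frac{3}{2} + \frac{s + 31}{2} = - \frac{3}{2} + \frac{31 + s}{2} = - \frac{3}{2} + \left(\frac{31}{2} + \frac{s}{2}\right) = 14 + \frac{s}{2}$)
$P = - \frac{1391}{6}$ ($P = \frac{3}{2} + \frac{28 \left(-4 + 6 \left(-1\right)\right) 5}{6} = \frac{3}{2} + \frac{28 \left(-4 - 6\right) 5}{6} = \frac{3}{2} + \frac{28 \left(-10\right) 5}{6} = \frac{3}{2} + \frac{\left(-280\right) 5}{6} = \frac{3}{2} + \frac{1}{6} \left(-1400\right) = \frac{3}{2} - \frac{700}{3} = - \frac{1391}{6} \approx -231.83$)
$- \frac{31328}{v{\left(18 \right)}} + \frac{Y{\left(-165 \right)}}{P} = - \frac{31328}{14 + \frac{1}{2} \cdot 18} - \frac{165}{- \frac{1391}{6}} = - \frac{31328}{14 + 9} - - \frac{990}{1391} = - \frac{31328}{23} + \frac{990}{1391} = - \frac{43554478}{31993}$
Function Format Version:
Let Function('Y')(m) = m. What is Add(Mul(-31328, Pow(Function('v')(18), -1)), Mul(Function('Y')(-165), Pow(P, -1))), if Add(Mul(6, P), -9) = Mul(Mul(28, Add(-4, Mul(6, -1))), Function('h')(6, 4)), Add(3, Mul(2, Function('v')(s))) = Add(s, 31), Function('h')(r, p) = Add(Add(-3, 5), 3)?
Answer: Rational(-43554478, 31993) ≈ -1361.4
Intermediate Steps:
Function('h')(r, p) = 5 (Function('h')(r, p) = Add(2, 3) = 5)
Function('v')(s) = Add(14, Mul(Rational(1, 2), s)) (Function('v')(s) = Add(Rational(-3, 2), Mul(Rational(1, 2), Add(s, 31))) = Add(Rational(-3, 2), Mul(Rational(1, 2), Add(31, s))) = Add(Rational(-3, 2), Add(Rational(31, 2), Mul(Rational(1, 2), s))) = Add(14, Mul(Rational(1, 2), s)))
P = Rational(-1391, 6) (P = Add(Rational(3, 2), Mul(Rational(1, 6), Mul(Mul(28, Add(-4, Mul(6, -1))), 5))) = Add(Rational(3, 2), Mul(Rational(1, 6), Mul(Mul(28, Add(-4, -6)), 5))) = Add(Rational(3, 2), Mul(Rational(1, 6), Mul(Mul(28, -10), 5))) = Add(Rational(3, 2), Mul(Rational(1, 6), Mul(-280, 5))) = Add(Rational(3, 2), Mul(Rational(1, 6), -1400)) = Add(Rational(3, 2), Rational(-700, 3)) = Rational(-1391, 6) ≈ -231.83)
Add(Mul(-31328, Pow(Function('v')(18), -1)), Mul(Function('Y')(-165), Pow(P, -1))) = Add(Mul(-31328, Pow(Add(14, Mul(Rational(1, 2), 18)), -1)), Mul(-165, Pow(Rational(-1391, 6), -1))) = Add(Mul(-31328, Pow(Add(14, 9), -1)), Mul(-165, Rational(-6, 1391))) = Add(Mul(-31328, Pow(23, -1)), Rational(990, 1391)) = Add(Mul(-31328, Rational(1, 23)), Rational(990, 1391)) = Add(Rational(-31328, 23), Rational(990, 1391)) = Rational(-43554478, 31993)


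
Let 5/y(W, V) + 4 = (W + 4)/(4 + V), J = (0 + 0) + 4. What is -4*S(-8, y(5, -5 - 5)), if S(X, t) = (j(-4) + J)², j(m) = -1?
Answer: -36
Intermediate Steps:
J = 4 (J = 0 + 4 = 4)
y(W, V) = 5/(-4 + (4 + W)/(4 + V)) (y(W, V) = 5/(-4 + (W + 4)/(4 + V)) = 5/(-4 + (4 + W)/(4 + V)))
S(X, t) = 9 (S(X, t) = (-1 + 4)² = 3² = 9)
-4*S(-8, y(5, -5 - 5)) = -4*9 = -36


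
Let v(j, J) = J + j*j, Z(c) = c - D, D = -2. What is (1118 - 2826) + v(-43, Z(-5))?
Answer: 138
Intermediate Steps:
Z(c) = 2 + c (Z(c) = c - 1*(-2) = c + 2 = 2 + c)
v(j, J) = J + j**2
(1118 - 2826) + v(-43, Z(-5)) = (1118 - 2826) + ((2 - 5) + (-43)**2) = -1708 + (-3 + 1849) = -1708 + 1846 = 138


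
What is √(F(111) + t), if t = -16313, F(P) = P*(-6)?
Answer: I*√16979 ≈ 130.3*I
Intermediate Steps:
F(P) = -6*P
√(F(111) + t) = √(-6*111 - 16313) = √(-666 - 16313) = √(-16979) = I*√16979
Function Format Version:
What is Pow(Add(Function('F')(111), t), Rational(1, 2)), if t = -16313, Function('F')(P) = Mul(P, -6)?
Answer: Mul(I, Pow(16979, Rational(1, 2))) ≈ Mul(130.30, I)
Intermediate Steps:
Function('F')(P) = Mul(-6, P)
Pow(Add(Function('F')(111), t), Rational(1, 2)) = Pow(Add(Mul(-6, 111), -16313), Rational(1, 2)) = Pow(Add(-666, -16313), Rational(1, 2)) = Pow(-16979, Rational(1, 2)) = Mul(I, Pow(16979, Rational(1, 2)))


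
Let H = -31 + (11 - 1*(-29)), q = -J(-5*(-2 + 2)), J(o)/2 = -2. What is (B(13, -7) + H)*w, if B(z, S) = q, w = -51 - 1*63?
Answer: -1482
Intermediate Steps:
J(o) = -4 (J(o) = 2*(-2) = -4)
q = 4 (q = -1*(-4) = 4)
w = -114 (w = -51 - 63 = -114)
B(z, S) = 4
H = 9 (H = -31 + (11 + 29) = -31 + 40 = 9)
(B(13, -7) + H)*w = (4 + 9)*(-114) = 13*(-114) = -1482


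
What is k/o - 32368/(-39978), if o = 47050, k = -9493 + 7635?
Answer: 362158819/470241225 ≈ 0.77015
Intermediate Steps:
k = -1858
k/o - 32368/(-39978) = -1858/47050 - 32368/(-39978) = -1858*1/47050 - 32368*(-1/39978) = -929/23525 + 16184/19989 = 362158819/470241225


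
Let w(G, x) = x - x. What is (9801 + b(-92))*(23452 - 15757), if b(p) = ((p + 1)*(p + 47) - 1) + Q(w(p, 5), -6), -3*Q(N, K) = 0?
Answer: 106922025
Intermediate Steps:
w(G, x) = 0
Q(N, K) = 0 (Q(N, K) = -⅓*0 = 0)
b(p) = -1 + (1 + p)*(47 + p) (b(p) = ((p + 1)*(p + 47) - 1) + 0 = ((1 + p)*(47 + p) - 1) + 0 = (-1 + (1 + p)*(47 + p)) + 0 = -1 + (1 + p)*(47 + p))
(9801 + b(-92))*(23452 - 15757) = (9801 + (46 + (-92)² + 48*(-92)))*(23452 - 15757) = (9801 + (46 + 8464 - 4416))*7695 = (9801 + 4094)*7695 = 13895*7695 = 106922025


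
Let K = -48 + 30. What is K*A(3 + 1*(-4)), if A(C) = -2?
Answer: 36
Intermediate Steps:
K = -18
K*A(3 + 1*(-4)) = -18*(-2) = 36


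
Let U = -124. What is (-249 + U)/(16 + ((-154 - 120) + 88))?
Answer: 373/170 ≈ 2.1941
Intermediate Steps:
(-249 + U)/(16 + ((-154 - 120) + 88)) = (-249 - 124)/(16 + ((-154 - 120) + 88)) = -373/(16 + (-274 + 88)) = -373/(16 - 186) = -373/(-170) = -373*(-1/170) = 373/170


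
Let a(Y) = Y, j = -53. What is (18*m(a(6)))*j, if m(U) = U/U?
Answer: -954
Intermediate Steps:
m(U) = 1
(18*m(a(6)))*j = (18*1)*(-53) = 18*(-53) = -954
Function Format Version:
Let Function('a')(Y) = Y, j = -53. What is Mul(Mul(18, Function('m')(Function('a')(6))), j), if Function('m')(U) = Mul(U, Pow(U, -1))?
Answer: -954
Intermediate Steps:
Function('m')(U) = 1
Mul(Mul(18, Function('m')(Function('a')(6))), j) = Mul(Mul(18, 1), -53) = Mul(18, -53) = -954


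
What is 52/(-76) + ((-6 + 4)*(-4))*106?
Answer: 16099/19 ≈ 847.32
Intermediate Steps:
52/(-76) + ((-6 + 4)*(-4))*106 = 52*(-1/76) - 2*(-4)*106 = -13/19 + 8*106 = -13/19 + 848 = 16099/19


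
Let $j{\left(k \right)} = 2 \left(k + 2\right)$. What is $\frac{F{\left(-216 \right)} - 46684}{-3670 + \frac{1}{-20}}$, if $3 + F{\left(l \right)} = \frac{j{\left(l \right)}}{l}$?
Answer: $\frac{25209910}{1981827} \approx 12.721$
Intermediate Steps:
$j{\left(k \right)} = 4 + 2 k$ ($j{\left(k \right)} = 2 \left(2 + k\right) = 4 + 2 k$)
$F{\left(l \right)} = -3 + \frac{4 + 2 l}{l}$
$\frac{F{\left(-216 \right)} - 46684}{-3670 + \frac{1}{-20}} = \frac{\frac{4 - -216}{-216} - 46684}{-3670 + \frac{1}{-20}} = \frac{- \frac{4 + 216}{216} - 46684}{-3670 - \frac{1}{20}} = \frac{\left(- \frac{1}{216}\right) 220 - 46684}{- \frac{73401}{20}} = \left(- \frac{55}{54} - 46684\right) \left(- \frac{20}{73401}\right) = \left(- \frac{2520991}{54}\right) \left(- \frac{20}{73401}\right) = \frac{25209910}{1981827}$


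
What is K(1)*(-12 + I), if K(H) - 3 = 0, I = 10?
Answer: -6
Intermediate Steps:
K(H) = 3 (K(H) = 3 + 0 = 3)
K(1)*(-12 + I) = 3*(-12 + 10) = 3*(-2) = -6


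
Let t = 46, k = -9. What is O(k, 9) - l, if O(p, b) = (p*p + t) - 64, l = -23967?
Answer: 24030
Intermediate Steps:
O(p, b) = -18 + p**2 (O(p, b) = (p*p + 46) - 64 = (p**2 + 46) - 64 = (46 + p**2) - 64 = -18 + p**2)
O(k, 9) - l = (-18 + (-9)**2) - 1*(-23967) = (-18 + 81) + 23967 = 63 + 23967 = 24030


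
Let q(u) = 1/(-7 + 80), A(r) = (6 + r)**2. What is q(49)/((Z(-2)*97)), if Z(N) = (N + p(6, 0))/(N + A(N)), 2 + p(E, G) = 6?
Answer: 7/7081 ≈ 0.00098856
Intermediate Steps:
p(E, G) = 4 (p(E, G) = -2 + 6 = 4)
q(u) = 1/73
Z(N) = (4 + N)/(N + (6 + N)**2) (Z(N) = (N + 4)/(N + (6 + N)**2) = (4 + N)/(N + (6 + N)**2))
q(49)/((Z(-2)*97)) = 1/(73*((97/(9 - 2)))) = 1/(73*((97/7))) = 1/(73*(((1/7)*97))) = 1/(73*(97/7)) = (1/73)*(7/97) = 7/7081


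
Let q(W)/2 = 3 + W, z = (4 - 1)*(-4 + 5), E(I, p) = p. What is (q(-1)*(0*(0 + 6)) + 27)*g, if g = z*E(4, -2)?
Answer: -162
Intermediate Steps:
z = 3 (z = 3*1 = 3)
q(W) = 6 + 2*W (q(W) = 2*(3 + W) = 6 + 2*W)
g = -6 (g = 3*(-2) = -6)
(q(-1)*(0*(0 + 6)) + 27)*g = ((6 + 2*(-1))*(0*(0 + 6)) + 27)*(-6) = ((6 - 2)*(0*6) + 27)*(-6) = (4*0 + 27)*(-6) = (0 + 27)*(-6) = 27*(-6) = -162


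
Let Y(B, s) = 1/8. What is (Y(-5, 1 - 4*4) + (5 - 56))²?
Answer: 165649/64 ≈ 2588.3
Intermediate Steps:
Y(B, s) = ⅛
(Y(-5, 1 - 4*4) + (5 - 56))² = (⅛ + (5 - 56))² = (⅛ - 51)² = (-407/8)² = 165649/64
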